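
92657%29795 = 3272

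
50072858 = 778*64361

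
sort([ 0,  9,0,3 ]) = [ 0, 0, 3,9]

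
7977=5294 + 2683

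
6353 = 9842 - 3489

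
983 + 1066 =2049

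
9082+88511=97593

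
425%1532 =425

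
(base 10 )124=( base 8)174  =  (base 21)5j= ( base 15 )84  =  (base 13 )97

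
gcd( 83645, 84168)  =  1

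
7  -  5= 2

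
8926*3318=29616468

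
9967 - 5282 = 4685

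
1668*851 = 1419468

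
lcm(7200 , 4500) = 36000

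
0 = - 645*0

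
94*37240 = 3500560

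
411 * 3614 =1485354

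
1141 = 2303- 1162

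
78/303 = 26/101 = 0.26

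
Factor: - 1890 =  - 2^1*3^3*5^1*7^1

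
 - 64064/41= - 64064/41 = - 1562.54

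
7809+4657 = 12466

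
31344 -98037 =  - 66693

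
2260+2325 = 4585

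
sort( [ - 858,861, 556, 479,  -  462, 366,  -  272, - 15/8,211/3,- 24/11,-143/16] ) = [ - 858, - 462 , - 272, - 143/16, - 24/11,-15/8,211/3, 366, 479, 556, 861 ] 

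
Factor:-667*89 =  - 59363  =  -  23^1*29^1*89^1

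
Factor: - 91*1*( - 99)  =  9009 =3^2*7^1 * 11^1*13^1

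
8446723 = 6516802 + 1929921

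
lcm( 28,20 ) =140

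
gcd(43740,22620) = 60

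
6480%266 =96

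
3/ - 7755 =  - 1/2585 = -0.00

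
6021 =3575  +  2446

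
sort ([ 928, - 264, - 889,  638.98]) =[-889, - 264,638.98,928] 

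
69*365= 25185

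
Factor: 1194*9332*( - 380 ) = -2^5*3^1*5^1 * 19^1*199^1*2333^1 = - 4234115040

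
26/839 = 26/839=0.03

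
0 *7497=0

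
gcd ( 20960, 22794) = 262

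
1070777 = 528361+542416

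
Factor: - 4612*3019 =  - 2^2*1153^1*3019^1 = - 13923628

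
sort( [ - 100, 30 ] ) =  [  -  100,30 ] 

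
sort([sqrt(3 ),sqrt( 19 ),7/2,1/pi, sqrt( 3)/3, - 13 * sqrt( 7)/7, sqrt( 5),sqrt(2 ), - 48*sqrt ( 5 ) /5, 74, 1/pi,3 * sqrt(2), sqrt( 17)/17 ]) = [ - 48*sqrt( 5)/5, - 13*sqrt( 7 )/7,  sqrt( 17 ) /17,1/pi,1/pi , sqrt( 3 ) /3, sqrt( 2 ),sqrt(3 ),sqrt(5 ), 7/2, 3*sqrt( 2 ),sqrt(19),74] 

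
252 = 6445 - 6193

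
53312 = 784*68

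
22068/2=11034 = 11034.00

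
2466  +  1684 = 4150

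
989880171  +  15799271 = 1005679442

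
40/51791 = 40/51791 = 0.00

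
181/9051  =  181/9051 = 0.02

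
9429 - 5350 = 4079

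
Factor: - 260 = - 2^2*5^1*13^1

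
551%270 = 11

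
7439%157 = 60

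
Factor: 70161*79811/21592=5599619571/21592 = 2^( - 3 )*3^1 * 7^1*13^1*257^1*2699^(-1 )*79811^1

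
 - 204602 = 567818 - 772420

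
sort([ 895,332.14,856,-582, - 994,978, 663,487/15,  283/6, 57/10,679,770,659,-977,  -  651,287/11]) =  [ - 994, - 977, - 651, - 582,57/10,287/11,487/15,283/6, 332.14,659,663,679,770,856,895,  978]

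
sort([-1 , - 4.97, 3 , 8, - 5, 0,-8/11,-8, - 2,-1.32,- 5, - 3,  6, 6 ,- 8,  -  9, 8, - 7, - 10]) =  [-10, - 9, - 8,-8, - 7, - 5, -5,- 4.97 , - 3, - 2, - 1.32,-1, - 8/11 , 0, 3, 6, 6, 8, 8]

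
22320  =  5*4464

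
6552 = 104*63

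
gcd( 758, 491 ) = 1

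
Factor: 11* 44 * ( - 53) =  - 2^2*11^2*53^1 = -25652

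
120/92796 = 10/7733 = 0.00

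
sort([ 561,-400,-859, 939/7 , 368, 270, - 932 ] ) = [- 932, - 859 , - 400, 939/7,270, 368, 561 ] 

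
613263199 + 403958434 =1017221633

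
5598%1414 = 1356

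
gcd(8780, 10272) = 4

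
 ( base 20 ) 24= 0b101100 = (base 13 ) 35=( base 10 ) 44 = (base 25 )1J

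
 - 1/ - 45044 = 1/45044 = 0.00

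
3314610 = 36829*90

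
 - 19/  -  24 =19/24 = 0.79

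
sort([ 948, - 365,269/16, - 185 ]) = [  -  365, - 185, 269/16, 948 ] 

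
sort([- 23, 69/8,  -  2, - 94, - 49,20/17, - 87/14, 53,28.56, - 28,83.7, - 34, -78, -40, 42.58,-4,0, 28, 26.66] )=[ - 94, - 78, - 49, - 40 , - 34, - 28, - 23,-87/14, - 4 , - 2,0,20/17,  69/8 , 26.66 , 28, 28.56,42.58,53,83.7 ] 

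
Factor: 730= 2^1*5^1*73^1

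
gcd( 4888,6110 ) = 1222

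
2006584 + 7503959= 9510543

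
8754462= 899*9738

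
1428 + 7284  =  8712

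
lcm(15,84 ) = 420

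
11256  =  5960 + 5296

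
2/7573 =2/7573 = 0.00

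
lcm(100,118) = 5900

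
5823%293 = 256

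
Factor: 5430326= 2^1*11^1*246833^1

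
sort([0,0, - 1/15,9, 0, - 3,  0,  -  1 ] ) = [  -  3, - 1,-1/15,0,0,0, 0,9] 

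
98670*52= 5130840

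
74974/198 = 37487/99 = 378.66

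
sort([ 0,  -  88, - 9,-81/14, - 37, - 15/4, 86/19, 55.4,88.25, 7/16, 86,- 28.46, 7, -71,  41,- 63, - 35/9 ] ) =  [ - 88, - 71,-63,-37,  -  28.46, - 9 ,-81/14,-35/9,-15/4, 0,7/16 , 86/19, 7, 41, 55.4, 86, 88.25]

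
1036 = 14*74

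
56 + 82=138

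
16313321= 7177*2273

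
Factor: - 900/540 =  - 5/3  =  -3^( - 1)*5^1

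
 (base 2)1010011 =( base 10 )83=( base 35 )2d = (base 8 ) 123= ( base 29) 2p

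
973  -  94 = 879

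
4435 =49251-44816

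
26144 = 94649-68505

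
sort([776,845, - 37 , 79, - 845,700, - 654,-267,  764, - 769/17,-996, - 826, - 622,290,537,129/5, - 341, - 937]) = [ - 996, -937, - 845 , - 826, - 654, - 622, - 341, - 267,-769/17,-37, 129/5, 79,290,537,700,764,776,845 ]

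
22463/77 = 3209/11=291.73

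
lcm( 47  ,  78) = 3666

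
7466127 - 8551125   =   -1084998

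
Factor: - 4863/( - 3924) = 2^( - 2)*3^ ( - 1)*109^(-1 )*1621^1 =1621/1308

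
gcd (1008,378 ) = 126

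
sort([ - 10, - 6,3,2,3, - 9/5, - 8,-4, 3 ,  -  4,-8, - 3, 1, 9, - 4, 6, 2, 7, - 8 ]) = [ - 10, - 8, -8, - 8,-6, - 4,-4, - 4,-3 , - 9/5,  1, 2,2,3,3, 3, 6 , 7, 9] 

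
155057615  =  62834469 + 92223146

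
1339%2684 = 1339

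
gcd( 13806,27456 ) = 78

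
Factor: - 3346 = -2^1*7^1*239^1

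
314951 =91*3461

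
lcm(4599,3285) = 22995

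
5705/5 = 1141 = 1141.00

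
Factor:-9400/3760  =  -5/2 = - 2^(  -  1) * 5^1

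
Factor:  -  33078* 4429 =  - 2^1*3^1*37^1*43^1*103^1*149^1 = -  146502462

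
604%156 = 136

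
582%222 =138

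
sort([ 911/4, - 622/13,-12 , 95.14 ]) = [-622/13, - 12,95.14,  911/4]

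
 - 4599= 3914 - 8513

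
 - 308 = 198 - 506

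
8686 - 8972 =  -286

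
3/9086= 3/9086 = 0.00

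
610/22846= 305/11423 = 0.03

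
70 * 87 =6090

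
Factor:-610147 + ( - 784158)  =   - 1394305 = -  5^1*11^1*101^1*251^1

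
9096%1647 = 861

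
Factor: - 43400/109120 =-35/88 = - 2^(-3 )*5^1*7^1*11^( -1)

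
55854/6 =9309 = 9309.00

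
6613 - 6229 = 384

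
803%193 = 31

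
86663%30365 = 25933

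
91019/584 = 155 +499/584=155.85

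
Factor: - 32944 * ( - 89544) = 2^7*3^1*7^1*13^1*29^1*41^1 *71^1 = 2949937536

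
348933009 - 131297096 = 217635913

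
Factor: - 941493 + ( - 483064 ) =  - 1424557^1 = -  1424557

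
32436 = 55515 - 23079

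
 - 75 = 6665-6740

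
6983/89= 6983/89 = 78.46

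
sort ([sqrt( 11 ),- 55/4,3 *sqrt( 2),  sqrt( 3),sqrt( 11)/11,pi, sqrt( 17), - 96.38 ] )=[ -96.38, - 55/4,sqrt( 11)/11,sqrt (3),pi,sqrt(11),sqrt( 17 ),3*sqrt( 2) ]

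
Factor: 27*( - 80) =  - 2^4*3^3*5^1= -2160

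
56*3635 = 203560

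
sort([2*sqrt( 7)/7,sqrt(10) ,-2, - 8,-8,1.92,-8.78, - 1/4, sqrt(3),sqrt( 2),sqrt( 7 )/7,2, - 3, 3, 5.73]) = [ - 8.78, - 8,-8, - 3, - 2,-1/4,sqrt( 7) /7,2*sqrt( 7)/7, sqrt( 2),sqrt( 3 ),1.92,2,3, sqrt(10), 5.73]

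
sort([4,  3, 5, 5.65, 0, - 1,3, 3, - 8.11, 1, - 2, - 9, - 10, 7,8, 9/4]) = [ - 10, - 9, - 8.11, - 2, - 1, 0, 1, 9/4, 3, 3,3,4, 5, 5.65,7, 8 ]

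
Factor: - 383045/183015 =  - 3^ ( - 2 )*7^( - 2)*13^1*71^1  =  - 923/441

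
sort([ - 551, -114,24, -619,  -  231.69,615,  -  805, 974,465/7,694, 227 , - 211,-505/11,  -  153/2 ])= [ - 805, - 619,  -  551, -231.69, - 211 , - 114,  -  153/2 ,  -  505/11 , 24,465/7,227 , 615,694, 974] 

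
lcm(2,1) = 2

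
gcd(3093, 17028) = 3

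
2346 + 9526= 11872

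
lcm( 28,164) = 1148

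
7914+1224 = 9138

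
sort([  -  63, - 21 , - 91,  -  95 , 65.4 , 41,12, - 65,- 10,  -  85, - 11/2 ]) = [ - 95, - 91, - 85, - 65, - 63,- 21,  -  10, - 11/2, 12 , 41, 65.4 ]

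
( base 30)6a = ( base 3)21001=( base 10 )190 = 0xBE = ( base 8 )276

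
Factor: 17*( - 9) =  - 153 = - 3^2 * 17^1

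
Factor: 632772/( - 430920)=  - 279/190  =  - 2^( - 1) * 3^2*5^( - 1)*19^(-1)*31^1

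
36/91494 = 2/5083 =0.00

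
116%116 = 0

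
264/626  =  132/313 = 0.42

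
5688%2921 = 2767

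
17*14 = 238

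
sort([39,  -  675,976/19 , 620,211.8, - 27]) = [- 675 , - 27,39 , 976/19,  211.8, 620 ] 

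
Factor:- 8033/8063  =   - 11^( - 1 )*29^1 * 277^1*733^( - 1 ) 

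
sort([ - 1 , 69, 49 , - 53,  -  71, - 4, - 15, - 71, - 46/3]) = [ - 71, - 71, - 53, - 46/3, - 15, - 4, - 1, 49, 69 ] 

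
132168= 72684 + 59484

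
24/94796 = 6/23699 = 0.00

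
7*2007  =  14049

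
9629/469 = 20+249/469 = 20.53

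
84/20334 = 14/3389 = 0.00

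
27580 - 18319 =9261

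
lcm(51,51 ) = 51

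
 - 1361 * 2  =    -  2722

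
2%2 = 0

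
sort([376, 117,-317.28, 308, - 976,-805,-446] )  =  [ - 976, - 805, - 446, - 317.28, 117, 308,376 ] 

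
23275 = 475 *49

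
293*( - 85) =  - 24905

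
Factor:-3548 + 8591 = 5043= 3^1 * 41^2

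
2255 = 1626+629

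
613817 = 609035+4782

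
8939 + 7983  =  16922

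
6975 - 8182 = - 1207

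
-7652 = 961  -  8613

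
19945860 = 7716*2585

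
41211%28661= 12550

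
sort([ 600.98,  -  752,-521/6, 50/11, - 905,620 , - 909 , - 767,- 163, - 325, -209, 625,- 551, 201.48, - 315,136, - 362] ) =[ -909,-905 , - 767, - 752, - 551, - 362,- 325, - 315, - 209, -163,-521/6,50/11, 136,201.48, 600.98,620, 625]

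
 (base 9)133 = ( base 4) 1233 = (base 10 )111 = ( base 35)36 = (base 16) 6F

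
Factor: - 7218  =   - 2^1*3^2*401^1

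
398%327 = 71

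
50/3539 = 50/3539 = 0.01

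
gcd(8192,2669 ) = 1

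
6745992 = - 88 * ( - 76659 ) 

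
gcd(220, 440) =220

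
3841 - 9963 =-6122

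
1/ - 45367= - 1  +  45366/45367 = - 0.00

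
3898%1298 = 4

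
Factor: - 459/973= - 3^3*7^( - 1)*17^1*139^( -1) 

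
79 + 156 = 235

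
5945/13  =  457 + 4/13  =  457.31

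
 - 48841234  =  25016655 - 73857889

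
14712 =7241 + 7471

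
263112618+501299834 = 764412452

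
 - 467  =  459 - 926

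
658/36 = 329/18 = 18.28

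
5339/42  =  127 + 5/42= 127.12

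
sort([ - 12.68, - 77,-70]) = [  -  77, - 70,-12.68 ]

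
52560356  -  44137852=8422504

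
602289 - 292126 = 310163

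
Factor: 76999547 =76999547^1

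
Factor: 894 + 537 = 1431 = 3^3 * 53^1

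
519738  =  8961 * 58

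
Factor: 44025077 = 43^1 * 1023839^1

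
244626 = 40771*6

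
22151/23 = 963+2/23 = 963.09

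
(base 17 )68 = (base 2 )1101110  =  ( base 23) 4i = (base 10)110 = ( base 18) 62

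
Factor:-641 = -641^1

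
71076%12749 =7331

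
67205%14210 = 10365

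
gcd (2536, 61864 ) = 8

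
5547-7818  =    -  2271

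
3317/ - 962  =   - 4+531/962=-3.45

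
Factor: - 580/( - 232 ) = 2^( - 1) * 5^1 =5/2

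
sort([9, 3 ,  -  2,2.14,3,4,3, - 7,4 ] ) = [ - 7, - 2,  2.14, 3,3,  3, 4,  4,  9]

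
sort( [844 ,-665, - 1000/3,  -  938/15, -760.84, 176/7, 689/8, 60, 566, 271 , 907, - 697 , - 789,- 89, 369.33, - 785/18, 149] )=[ - 789, -760.84,-697,- 665, - 1000/3,- 89, - 938/15, - 785/18,176/7, 60,689/8, 149,271, 369.33, 566, 844, 907 ] 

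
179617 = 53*3389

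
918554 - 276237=642317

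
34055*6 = 204330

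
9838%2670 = 1828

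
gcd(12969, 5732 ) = 1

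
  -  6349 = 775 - 7124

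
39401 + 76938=116339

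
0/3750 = 0 =0.00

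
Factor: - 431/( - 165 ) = 3^ ( - 1 )*5^(-1)*11^(-1)*431^1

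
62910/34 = 31455/17 = 1850.29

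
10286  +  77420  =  87706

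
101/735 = 101/735 = 0.14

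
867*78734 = 68262378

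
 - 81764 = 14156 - 95920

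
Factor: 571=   571^1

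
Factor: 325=5^2 * 13^1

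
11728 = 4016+7712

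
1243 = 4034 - 2791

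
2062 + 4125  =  6187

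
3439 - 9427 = -5988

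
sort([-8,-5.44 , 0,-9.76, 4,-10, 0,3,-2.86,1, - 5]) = [-10,- 9.76, - 8,-5.44, - 5,-2.86,0,0,1 , 3, 4] 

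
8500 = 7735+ 765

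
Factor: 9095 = 5^1 * 17^1 *107^1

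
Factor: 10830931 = 19^1 * 570049^1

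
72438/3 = 24146 = 24146.00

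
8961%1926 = 1257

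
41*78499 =3218459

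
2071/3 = 2071/3 = 690.33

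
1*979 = 979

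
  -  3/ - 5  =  3/5 = 0.60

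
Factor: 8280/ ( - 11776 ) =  - 45/64 = - 2^( - 6)*3^2*5^1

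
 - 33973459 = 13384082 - 47357541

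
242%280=242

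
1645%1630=15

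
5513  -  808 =4705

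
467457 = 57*8201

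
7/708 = 7/708 = 0.01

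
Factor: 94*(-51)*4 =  - 19176 = -2^3 * 3^1 *17^1  *  47^1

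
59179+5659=64838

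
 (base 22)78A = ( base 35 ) 2W4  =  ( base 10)3574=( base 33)39a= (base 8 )6766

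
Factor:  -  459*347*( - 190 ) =2^1*3^3*5^1 *17^1*19^1*347^1 = 30261870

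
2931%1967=964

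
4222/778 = 5 + 166/389= 5.43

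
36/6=6   =  6.00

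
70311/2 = 70311/2 = 35155.50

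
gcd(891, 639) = 9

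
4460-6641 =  - 2181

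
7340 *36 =264240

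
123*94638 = 11640474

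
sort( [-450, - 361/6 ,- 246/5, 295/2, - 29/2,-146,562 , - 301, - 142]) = [ - 450,-301, - 146, - 142, - 361/6, - 246/5, - 29/2, 295/2,  562]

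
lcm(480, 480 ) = 480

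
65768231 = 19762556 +46005675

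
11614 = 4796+6818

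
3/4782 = 1/1594=0.00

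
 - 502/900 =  - 251/450=- 0.56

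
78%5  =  3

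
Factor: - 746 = -2^1*373^1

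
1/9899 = 1/9899 = 0.00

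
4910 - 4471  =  439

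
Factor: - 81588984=  -  2^3*3^1*17^1*311^1*643^1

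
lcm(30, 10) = 30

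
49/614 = 49/614 = 0.08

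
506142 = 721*702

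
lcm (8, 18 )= 72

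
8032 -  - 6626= 14658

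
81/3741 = 27/1247 = 0.02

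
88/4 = 22 = 22.00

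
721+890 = 1611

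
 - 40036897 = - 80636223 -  - 40599326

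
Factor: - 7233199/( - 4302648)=2^( - 3) * 3^( - 2 )*7^( - 1) * 31^1  *8537^( - 1)*233329^1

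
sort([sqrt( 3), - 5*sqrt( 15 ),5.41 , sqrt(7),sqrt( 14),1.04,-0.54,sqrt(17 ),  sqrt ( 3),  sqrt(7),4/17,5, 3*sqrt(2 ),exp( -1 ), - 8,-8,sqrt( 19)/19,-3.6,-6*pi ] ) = [ - 5*sqrt( 15),-6*pi,  -  8,  -  8, - 3.6,-0.54, sqrt(19)/19,4/17, exp(  -  1), 1.04,sqrt ( 3),sqrt(3),sqrt(7 ),sqrt (7 ), sqrt( 14),sqrt(17),3*sqrt(2 ), 5, 5.41 ] 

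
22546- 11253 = 11293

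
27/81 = 1/3 = 0.33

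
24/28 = 6/7  =  0.86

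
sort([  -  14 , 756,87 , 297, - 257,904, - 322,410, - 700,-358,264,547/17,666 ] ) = [ - 700, - 358, - 322,-257  , - 14,547/17, 87, 264, 297,410, 666, 756,904 ]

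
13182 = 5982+7200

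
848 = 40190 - 39342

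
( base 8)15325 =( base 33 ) 6a5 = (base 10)6869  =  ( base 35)5L9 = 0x1ad5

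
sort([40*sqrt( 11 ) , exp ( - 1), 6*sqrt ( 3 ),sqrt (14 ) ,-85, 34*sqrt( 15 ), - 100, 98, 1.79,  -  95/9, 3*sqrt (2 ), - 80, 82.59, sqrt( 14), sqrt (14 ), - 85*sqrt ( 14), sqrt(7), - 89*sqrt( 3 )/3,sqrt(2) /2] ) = [-85*sqrt (14 ), - 100,- 85, - 80, - 89*sqrt (3) /3, - 95/9, exp (  -  1), sqrt( 2 ) /2, 1.79,sqrt( 7), sqrt(14 ), sqrt ( 14 ), sqrt (14), 3 *sqrt(2), 6*sqrt( 3)  ,  82.59,98, 34 * sqrt ( 15), 40 * sqrt ( 11 )]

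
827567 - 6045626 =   -  5218059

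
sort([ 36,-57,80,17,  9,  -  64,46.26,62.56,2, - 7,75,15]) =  [ - 64 , - 57,-7,2 , 9,  15, 17,36,46.26, 62.56, 75,80]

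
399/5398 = 399/5398 = 0.07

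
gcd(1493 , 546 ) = 1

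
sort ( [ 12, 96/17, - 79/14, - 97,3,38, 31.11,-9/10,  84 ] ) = [ - 97,-79/14, - 9/10, 3  ,  96/17, 12,31.11,38, 84 ]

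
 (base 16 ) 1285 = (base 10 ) 4741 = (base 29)5IE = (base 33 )4BM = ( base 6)33541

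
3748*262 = 981976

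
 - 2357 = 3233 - 5590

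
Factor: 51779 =7^1*13^1*569^1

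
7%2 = 1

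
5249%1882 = 1485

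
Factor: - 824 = -2^3*103^1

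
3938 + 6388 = 10326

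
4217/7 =602 + 3/7 = 602.43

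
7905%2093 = 1626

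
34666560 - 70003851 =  - 35337291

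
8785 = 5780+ 3005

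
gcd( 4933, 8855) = 1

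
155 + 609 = 764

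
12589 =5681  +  6908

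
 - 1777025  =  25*( - 71081)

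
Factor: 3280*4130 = 13546400 = 2^5 *5^2*7^1 * 41^1* 59^1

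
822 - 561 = 261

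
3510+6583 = 10093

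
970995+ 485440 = 1456435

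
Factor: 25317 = 3^2*29^1*97^1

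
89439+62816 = 152255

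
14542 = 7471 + 7071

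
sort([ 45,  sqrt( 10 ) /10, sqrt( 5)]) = [ sqrt( 10) /10, sqrt( 5), 45]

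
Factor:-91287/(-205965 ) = 441/995 = 3^2*5^( - 1)*7^2*199^( - 1)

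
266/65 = 266/65 = 4.09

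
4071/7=4071/7 = 581.57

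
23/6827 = 23/6827 = 0.00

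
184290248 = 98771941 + 85518307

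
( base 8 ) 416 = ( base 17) ff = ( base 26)AA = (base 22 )C6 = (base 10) 270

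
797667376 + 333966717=1131634093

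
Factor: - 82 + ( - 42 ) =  - 124 = - 2^2 * 31^1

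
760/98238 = 380/49119 = 0.01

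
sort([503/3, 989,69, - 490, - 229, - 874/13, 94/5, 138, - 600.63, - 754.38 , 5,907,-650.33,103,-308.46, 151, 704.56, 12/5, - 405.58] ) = [ - 754.38, - 650.33, - 600.63, - 490, - 405.58,-308.46,-229 , - 874/13, 12/5, 5, 94/5, 69,  103,138, 151, 503/3, 704.56, 907,989] 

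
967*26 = 25142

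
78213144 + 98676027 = 176889171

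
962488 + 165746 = 1128234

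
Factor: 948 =2^2*3^1* 79^1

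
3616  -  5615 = -1999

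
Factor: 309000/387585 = 20600/25839 = 2^3*3^( - 4 ) * 5^2 *11^( - 1)*29^(  -  1)*103^1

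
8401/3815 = 2 + 771/3815 = 2.20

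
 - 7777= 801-8578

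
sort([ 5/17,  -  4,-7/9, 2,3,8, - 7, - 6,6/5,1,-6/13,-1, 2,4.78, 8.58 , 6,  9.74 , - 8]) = [ - 8,  -  7, - 6, -4, - 1,  -  7/9, - 6/13,5/17,1,6/5,2,2 , 3,4.78,6,8, 8.58,9.74]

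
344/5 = 68+4/5 = 68.80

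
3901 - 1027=2874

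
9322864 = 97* 96112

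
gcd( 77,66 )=11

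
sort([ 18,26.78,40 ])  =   [18, 26.78,40]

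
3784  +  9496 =13280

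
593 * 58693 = 34804949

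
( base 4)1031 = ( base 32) 2D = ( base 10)77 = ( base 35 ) 27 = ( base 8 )115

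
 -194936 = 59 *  ( - 3304 )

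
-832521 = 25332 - 857853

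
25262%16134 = 9128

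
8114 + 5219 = 13333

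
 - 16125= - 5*3225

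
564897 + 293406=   858303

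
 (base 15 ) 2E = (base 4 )230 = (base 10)44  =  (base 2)101100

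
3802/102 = 37 + 14/51=37.27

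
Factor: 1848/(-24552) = -7/93 = -3^( - 1 ) * 7^1 * 31^(-1)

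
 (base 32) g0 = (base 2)1000000000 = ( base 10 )512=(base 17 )1d2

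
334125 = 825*405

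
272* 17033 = 4632976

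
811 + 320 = 1131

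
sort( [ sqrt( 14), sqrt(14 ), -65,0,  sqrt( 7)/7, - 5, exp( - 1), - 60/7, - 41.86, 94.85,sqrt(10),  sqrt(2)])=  [ - 65, - 41.86, - 60/7,  -  5,0,exp( - 1 ), sqrt(7)/7,sqrt( 2),sqrt (10),sqrt( 14 ),sqrt(14 ), 94.85]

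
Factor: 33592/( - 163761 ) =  - 8/39 = -2^3*3^(-1)*13^( - 1)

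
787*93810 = 73828470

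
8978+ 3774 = 12752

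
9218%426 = 272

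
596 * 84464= 50340544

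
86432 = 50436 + 35996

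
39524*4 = 158096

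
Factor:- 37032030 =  - 2^1 * 3^2*5^1*7^1*43^1*1367^1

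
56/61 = 56/61= 0.92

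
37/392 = 37/392 = 0.09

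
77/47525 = 77/47525 = 0.00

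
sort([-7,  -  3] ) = [-7,-3]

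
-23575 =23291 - 46866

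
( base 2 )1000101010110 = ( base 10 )4438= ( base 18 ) dca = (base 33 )42G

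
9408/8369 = 1  +  1039/8369 = 1.12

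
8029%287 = 280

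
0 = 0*99165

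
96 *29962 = 2876352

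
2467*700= 1726900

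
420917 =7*60131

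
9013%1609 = 968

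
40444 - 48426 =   -  7982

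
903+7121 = 8024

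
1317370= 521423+795947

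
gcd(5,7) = 1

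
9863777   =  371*26587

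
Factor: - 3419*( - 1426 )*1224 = 2^4*3^2*13^1*17^1  *  23^1*31^1*263^1  =  5967604656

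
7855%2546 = 217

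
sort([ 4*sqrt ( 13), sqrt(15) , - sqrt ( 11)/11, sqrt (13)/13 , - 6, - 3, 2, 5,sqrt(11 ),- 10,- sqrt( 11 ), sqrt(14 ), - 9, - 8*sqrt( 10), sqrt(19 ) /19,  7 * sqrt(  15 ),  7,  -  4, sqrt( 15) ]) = [ - 8 * sqrt( 10 ), -10, - 9,  -  6, - 4, - sqrt ( 11 ),-3, - sqrt( 11 )/11, sqrt ( 19) /19, sqrt ( 13) /13, 2, sqrt( 11 ), sqrt(14), sqrt( 15 ),  sqrt( 15),5,  7,  4 * sqrt( 13),7*sqrt ( 15)] 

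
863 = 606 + 257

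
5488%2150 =1188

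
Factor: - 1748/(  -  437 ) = 2^2  =  4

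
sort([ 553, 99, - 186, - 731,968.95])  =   [  -  731,-186,99,553,968.95 ]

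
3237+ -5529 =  - 2292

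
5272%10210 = 5272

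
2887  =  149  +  2738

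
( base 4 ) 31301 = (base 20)241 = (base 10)881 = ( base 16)371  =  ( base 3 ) 1012122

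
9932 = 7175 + 2757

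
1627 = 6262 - 4635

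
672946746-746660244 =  - 73713498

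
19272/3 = 6424=6424.00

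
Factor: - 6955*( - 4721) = 5^1*13^1*107^1*4721^1 = 32834555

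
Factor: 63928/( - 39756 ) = -15982/9939 =- 2^1*3^( - 1)*61^1*131^1*3313^(-1)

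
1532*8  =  12256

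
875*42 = 36750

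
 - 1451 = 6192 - 7643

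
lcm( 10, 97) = 970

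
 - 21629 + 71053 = 49424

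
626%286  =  54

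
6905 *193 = 1332665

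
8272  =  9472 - 1200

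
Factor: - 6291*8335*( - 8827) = 3^3*5^1*7^1*13^1*97^1*233^1*1667^1 = 462848026095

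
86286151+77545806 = 163831957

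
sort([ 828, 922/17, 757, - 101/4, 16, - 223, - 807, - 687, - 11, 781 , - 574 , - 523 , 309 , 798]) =[ - 807,-687,-574, - 523, -223, - 101/4 ,-11,  16, 922/17, 309,757, 781 , 798,828 ] 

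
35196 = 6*5866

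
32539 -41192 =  - 8653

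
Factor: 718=2^1*359^1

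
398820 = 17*23460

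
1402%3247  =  1402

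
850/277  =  850/277=3.07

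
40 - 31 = 9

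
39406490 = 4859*8110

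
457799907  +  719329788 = 1177129695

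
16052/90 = 8026/45= 178.36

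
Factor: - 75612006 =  - 2^1*3^2*79^1*53173^1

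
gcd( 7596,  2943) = 9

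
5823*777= 4524471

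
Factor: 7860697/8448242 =2^ ( - 1) *11^(-1)*13^2*137^( - 1)*193^1*241^1*2803^(  -  1 )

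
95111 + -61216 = 33895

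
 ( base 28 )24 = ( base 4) 330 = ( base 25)2a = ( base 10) 60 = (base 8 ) 74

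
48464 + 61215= 109679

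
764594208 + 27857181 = 792451389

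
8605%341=80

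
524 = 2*262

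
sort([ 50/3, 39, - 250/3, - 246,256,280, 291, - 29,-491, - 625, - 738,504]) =[ - 738, - 625 , - 491 , - 246,-250/3, - 29, 50/3,39, 256, 280,291,  504 ] 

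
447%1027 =447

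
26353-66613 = - 40260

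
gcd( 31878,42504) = 10626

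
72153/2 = 72153/2 = 36076.50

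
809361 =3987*203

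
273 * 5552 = 1515696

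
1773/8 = 1773/8 = 221.62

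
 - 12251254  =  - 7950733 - 4300521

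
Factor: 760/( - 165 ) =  - 2^3*3^ ( - 1)*11^ ( - 1)*19^1 = - 152/33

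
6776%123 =11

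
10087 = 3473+6614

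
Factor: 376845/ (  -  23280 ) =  - 259/16 = - 2^( - 4)*7^1 * 37^1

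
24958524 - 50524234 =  - 25565710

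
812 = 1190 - 378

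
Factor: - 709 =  - 709^1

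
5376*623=3349248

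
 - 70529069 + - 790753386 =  - 861282455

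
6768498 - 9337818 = -2569320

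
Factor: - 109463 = - 17^1*47^1 * 137^1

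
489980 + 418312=908292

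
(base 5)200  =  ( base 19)2C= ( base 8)62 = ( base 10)50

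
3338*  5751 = 19196838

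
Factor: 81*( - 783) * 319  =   - 20231937 = -3^7*11^1*29^2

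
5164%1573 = 445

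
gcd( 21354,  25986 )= 6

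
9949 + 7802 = 17751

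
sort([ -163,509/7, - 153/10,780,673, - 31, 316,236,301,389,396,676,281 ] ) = [ - 163, - 31,-153/10, 509/7, 236,  281,301, 316, 389,396,673, 676,780]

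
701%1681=701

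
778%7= 1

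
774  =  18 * 43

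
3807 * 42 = 159894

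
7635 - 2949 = 4686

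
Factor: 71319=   3^1*23773^1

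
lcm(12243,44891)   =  134673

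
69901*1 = 69901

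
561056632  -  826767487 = - 265710855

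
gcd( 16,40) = 8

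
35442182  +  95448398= 130890580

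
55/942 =55/942 = 0.06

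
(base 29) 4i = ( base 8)206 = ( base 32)46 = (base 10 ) 134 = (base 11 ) 112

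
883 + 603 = 1486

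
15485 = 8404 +7081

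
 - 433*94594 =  - 40959202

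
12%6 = 0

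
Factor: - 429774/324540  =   - 2^ (  -  1)*3^( - 2 )*5^ (-1)*83^1*601^(-1) * 863^1 = - 71629/54090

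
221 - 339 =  - 118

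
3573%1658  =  257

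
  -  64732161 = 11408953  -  76141114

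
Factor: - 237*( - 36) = 2^2*3^3*79^1  =  8532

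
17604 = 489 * 36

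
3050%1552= 1498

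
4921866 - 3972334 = 949532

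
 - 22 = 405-427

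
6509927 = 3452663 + 3057264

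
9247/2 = 4623 + 1/2 = 4623.50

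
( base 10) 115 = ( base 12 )97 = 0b1110011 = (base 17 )6d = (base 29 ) 3s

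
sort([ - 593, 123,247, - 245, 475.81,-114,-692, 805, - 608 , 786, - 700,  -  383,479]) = [-700, - 692, - 608, - 593 ,- 383,-245, - 114, 123, 247,475.81,479,786 , 805 ]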